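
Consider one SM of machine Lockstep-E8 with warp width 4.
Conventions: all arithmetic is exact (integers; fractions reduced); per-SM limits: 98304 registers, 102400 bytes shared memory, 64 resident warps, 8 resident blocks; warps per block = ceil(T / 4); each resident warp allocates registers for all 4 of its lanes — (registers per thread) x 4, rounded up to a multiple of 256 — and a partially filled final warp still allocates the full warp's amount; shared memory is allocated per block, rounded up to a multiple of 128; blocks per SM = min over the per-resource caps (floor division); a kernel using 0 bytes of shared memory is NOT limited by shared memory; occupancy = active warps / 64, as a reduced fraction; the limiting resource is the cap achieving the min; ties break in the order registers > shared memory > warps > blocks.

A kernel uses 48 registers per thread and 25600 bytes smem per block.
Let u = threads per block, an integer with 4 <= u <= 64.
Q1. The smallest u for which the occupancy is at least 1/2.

Answer: u = 29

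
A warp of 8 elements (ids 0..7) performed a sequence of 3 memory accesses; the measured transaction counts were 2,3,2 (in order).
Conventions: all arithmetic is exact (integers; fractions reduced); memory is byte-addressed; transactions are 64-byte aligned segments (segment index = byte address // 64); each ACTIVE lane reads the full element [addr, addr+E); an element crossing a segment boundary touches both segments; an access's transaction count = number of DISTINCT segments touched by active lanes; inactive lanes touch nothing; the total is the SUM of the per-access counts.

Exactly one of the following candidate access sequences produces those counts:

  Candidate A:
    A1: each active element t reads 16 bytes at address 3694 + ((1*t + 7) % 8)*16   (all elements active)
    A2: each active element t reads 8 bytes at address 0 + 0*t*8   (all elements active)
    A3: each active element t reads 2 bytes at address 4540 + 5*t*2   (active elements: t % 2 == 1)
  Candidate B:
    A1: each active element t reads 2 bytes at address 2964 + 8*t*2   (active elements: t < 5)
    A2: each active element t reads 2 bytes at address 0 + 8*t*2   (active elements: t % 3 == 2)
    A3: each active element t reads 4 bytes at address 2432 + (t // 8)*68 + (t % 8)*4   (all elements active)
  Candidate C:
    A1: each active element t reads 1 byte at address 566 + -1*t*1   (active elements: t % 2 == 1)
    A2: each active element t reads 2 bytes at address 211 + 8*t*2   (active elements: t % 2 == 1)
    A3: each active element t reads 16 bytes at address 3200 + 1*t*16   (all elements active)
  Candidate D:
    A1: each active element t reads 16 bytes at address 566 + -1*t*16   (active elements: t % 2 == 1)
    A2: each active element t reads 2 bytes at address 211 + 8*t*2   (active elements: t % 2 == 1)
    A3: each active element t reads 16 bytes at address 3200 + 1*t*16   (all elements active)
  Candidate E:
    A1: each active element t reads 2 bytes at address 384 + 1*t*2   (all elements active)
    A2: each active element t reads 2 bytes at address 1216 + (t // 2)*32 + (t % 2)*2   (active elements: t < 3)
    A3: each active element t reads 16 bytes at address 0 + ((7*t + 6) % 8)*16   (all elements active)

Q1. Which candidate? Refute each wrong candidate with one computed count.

A: A1 gives 3 transactions, not 2
B: A2 gives 2 transactions, not 3
C: A1 gives 1 transaction, not 2
E: A1 gives 1 transaction, not 2
D: all counts match (2,3,2)

Answer: D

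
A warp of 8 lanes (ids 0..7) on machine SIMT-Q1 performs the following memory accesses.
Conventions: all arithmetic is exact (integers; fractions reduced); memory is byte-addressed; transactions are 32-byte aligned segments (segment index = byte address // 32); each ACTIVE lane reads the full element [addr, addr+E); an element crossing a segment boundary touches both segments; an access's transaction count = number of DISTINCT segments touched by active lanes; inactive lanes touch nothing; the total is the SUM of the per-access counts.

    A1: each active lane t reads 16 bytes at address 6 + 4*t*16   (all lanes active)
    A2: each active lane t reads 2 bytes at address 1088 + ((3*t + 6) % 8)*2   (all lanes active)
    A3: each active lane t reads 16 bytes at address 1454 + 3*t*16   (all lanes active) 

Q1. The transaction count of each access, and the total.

A1: 8 transactions
A2: 1 transaction
A3: 12 transactions

Answer: 8,1,12; total 21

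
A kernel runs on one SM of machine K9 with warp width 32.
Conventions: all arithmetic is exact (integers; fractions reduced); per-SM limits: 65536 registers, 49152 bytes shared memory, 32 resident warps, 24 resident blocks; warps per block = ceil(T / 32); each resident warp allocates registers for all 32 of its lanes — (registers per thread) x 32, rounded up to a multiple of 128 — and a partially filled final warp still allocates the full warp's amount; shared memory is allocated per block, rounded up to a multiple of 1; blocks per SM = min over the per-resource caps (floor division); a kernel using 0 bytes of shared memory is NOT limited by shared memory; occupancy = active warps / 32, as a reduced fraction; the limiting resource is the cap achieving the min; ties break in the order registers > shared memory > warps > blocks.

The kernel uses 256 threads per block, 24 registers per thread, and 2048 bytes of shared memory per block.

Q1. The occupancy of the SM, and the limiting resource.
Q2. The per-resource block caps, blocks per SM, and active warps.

Answer: occupancy 1, limited by warps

registers: 10 blocks
shared memory: 24 blocks
warps: 4 blocks
blocks: 24 blocks

Answer: 4 blocks, 32 active warps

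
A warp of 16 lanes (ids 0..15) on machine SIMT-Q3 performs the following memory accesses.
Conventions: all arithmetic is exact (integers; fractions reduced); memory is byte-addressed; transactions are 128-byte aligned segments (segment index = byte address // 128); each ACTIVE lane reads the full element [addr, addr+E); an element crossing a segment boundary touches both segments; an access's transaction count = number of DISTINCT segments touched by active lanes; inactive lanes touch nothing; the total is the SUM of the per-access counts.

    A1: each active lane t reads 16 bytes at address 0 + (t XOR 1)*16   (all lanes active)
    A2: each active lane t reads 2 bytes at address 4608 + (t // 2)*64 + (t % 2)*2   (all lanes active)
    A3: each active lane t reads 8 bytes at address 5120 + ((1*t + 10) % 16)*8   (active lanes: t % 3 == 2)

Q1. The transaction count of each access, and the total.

A1: 2 transactions
A2: 4 transactions
A3: 1 transaction

Answer: 2,4,1; total 7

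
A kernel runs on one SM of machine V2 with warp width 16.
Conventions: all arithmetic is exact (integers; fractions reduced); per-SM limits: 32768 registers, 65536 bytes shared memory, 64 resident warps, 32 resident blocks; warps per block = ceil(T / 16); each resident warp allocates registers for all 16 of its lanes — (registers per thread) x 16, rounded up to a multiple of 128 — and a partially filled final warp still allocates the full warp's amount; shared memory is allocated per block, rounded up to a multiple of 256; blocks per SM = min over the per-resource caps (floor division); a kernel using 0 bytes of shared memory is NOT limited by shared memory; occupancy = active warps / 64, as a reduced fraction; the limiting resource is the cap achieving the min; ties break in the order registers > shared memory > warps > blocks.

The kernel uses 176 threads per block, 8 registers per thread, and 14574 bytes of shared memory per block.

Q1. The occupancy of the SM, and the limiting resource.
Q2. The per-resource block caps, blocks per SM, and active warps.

Answer: occupancy 11/16, limited by shared memory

registers: 23 blocks
shared memory: 4 blocks
warps: 5 blocks
blocks: 32 blocks

Answer: 4 blocks, 44 active warps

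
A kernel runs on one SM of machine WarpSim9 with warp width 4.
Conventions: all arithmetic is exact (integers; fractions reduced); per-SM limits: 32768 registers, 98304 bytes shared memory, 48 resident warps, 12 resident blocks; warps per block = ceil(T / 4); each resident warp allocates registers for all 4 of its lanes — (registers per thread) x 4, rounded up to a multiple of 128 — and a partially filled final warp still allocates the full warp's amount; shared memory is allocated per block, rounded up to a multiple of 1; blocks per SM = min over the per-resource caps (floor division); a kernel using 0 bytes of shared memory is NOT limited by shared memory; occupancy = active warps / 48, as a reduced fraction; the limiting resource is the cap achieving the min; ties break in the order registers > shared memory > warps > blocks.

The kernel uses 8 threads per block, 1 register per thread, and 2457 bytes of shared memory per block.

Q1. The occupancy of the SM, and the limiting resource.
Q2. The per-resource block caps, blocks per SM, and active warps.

Answer: occupancy 1/2, limited by blocks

registers: 128 blocks
shared memory: 40 blocks
warps: 24 blocks
blocks: 12 blocks

Answer: 12 blocks, 24 active warps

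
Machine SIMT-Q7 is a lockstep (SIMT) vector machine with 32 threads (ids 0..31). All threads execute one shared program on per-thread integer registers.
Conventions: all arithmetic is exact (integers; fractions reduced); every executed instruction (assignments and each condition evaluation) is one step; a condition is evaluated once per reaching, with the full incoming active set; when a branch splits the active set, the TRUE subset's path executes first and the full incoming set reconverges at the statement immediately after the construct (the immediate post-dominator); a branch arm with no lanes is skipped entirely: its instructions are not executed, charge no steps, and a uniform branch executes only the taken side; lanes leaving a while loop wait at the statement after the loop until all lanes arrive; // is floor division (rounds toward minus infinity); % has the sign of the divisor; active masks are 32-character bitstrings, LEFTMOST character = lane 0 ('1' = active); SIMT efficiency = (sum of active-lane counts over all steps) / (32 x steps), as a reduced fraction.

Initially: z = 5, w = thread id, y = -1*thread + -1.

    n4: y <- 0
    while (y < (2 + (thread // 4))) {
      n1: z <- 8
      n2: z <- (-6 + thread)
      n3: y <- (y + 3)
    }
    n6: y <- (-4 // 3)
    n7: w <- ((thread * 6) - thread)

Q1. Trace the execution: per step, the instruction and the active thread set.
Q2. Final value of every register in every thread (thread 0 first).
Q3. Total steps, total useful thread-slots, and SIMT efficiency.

step 0: y <- 0                       11111111111111111111111111111111
step 1: eval (y < (2 + (thread // 4))) 11111111111111111111111111111111
step 2: z <- 8                       11111111111111111111111111111111
step 3: z <- (-6 + thread)           11111111111111111111111111111111
step 4: y <- (y + 3)                 11111111111111111111111111111111
step 5: eval (y < (2 + (thread // 4))) 11111111111111111111111111111111
step 6: z <- 8                       00000000111111111111111111111111
step 7: z <- (-6 + thread)           00000000111111111111111111111111
step 8: y <- (y + 3)                 00000000111111111111111111111111
step 9: eval (y < (2 + (thread // 4))) 00000000111111111111111111111111
step 10: z <- 8                       00000000000000000000111111111111
step 11: z <- (-6 + thread)           00000000000000000000111111111111
step 12: y <- (y + 3)                 00000000000000000000111111111111
step 13: eval (y < (2 + (thread // 4))) 00000000000000000000111111111111
step 14: y <- (-4 // 3)               11111111111111111111111111111111
step 15: w <- ((thread * 6) - thread) 11111111111111111111111111111111

Answer: 16 steps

z: -6,-5,-4,-3,-2,-1,0,1,2,3,4,5,6,7,8,9,10,11,12,13,14,15,16,17,18,19,20,21,22,23,24,25
w: 0,5,10,15,20,25,30,35,40,45,50,55,60,65,70,75,80,85,90,95,100,105,110,115,120,125,130,135,140,145,150,155
y: -2,-2,-2,-2,-2,-2,-2,-2,-2,-2,-2,-2,-2,-2,-2,-2,-2,-2,-2,-2,-2,-2,-2,-2,-2,-2,-2,-2,-2,-2,-2,-2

steps = 16; useful = 400; efficiency = 400/512 = 25/32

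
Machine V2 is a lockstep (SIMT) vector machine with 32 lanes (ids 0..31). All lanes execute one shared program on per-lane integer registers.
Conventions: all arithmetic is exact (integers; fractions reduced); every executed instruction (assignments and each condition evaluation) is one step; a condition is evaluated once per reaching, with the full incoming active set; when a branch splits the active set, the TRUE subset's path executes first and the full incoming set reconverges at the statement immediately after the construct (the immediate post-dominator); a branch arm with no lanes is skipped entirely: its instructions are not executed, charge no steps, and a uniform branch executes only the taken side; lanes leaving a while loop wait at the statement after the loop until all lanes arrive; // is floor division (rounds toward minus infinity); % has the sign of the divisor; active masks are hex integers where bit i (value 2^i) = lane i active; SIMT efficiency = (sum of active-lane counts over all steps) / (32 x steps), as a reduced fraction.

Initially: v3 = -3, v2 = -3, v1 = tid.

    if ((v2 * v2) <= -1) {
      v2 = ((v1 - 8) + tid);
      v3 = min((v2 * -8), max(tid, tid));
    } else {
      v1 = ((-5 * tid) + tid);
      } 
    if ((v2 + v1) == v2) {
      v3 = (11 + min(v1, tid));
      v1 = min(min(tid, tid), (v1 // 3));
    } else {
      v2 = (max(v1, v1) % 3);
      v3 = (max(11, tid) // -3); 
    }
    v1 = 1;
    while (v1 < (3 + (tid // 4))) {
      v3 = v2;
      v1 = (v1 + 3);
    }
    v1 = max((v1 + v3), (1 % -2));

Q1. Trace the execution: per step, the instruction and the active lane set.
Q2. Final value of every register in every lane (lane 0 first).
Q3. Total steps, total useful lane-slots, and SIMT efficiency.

step 0: eval ((v2 * v2) <= -1)       0xffffffff
step 1: v1 <- ((-5 * tid) + tid)     0xffffffff
step 2: eval ((v2 + v1) == v2)       0xffffffff
step 3: v3 <- (11 + min(v1, tid))    0x00000001
step 4: v1 <- min(min(tid, tid), (v1 // 3)) 0x00000001
step 5: v2 <- (max(v1, v1) % 3)      0xfffffffe
step 6: v3 <- (max(11, tid) // -3)   0xfffffffe
step 7: v1 <- 1                      0xffffffff
step 8: eval (v1 < (3 + (tid // 4))) 0xffffffff
step 9: v3 <- v2                     0xffffffff
step 10: v1 <- (v1 + 3)               0xffffffff
step 11: eval (v1 < (3 + (tid // 4))) 0xffffffff
step 12: v3 <- v2                     0xffffff00
step 13: v1 <- (v1 + 3)               0xffffff00
step 14: eval (v1 < (3 + (tid // 4))) 0xffffff00
step 15: v3 <- v2                     0xfff00000
step 16: v1 <- (v1 + 3)               0xfff00000
step 17: eval (v1 < (3 + (tid // 4))) 0xfff00000
step 18: v1 <- max((v1 + v3), (1 % -2)) 0xffffffff

Answer: 19 steps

v3: -3,2,1,0,2,1,0,2,1,0,2,1,0,2,1,0,2,1,0,2,1,0,2,1,0,2,1,0,2,1,0,2
v2: -3,2,1,0,2,1,0,2,1,0,2,1,0,2,1,0,2,1,0,2,1,0,2,1,0,2,1,0,2,1,0,2
v1: 1,6,5,4,6,5,4,6,8,7,9,8,7,9,8,7,9,8,7,9,11,10,12,11,10,12,11,10,12,11,10,12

steps = 19; useful = 460; efficiency = 460/608 = 115/152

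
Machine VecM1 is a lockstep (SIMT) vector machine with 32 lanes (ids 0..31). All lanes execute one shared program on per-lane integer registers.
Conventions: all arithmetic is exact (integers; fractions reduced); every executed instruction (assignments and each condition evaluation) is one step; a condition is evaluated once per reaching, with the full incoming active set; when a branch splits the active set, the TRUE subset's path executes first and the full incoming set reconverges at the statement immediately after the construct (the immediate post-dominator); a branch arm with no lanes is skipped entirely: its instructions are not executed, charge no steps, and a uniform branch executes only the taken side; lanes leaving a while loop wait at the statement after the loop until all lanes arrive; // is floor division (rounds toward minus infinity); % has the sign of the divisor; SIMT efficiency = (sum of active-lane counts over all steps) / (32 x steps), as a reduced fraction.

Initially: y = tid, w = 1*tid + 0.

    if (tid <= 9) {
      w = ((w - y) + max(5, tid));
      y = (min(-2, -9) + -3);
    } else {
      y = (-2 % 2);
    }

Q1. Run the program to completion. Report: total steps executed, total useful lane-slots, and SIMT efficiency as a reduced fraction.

Answer: 4 steps, 74 useful, 37/64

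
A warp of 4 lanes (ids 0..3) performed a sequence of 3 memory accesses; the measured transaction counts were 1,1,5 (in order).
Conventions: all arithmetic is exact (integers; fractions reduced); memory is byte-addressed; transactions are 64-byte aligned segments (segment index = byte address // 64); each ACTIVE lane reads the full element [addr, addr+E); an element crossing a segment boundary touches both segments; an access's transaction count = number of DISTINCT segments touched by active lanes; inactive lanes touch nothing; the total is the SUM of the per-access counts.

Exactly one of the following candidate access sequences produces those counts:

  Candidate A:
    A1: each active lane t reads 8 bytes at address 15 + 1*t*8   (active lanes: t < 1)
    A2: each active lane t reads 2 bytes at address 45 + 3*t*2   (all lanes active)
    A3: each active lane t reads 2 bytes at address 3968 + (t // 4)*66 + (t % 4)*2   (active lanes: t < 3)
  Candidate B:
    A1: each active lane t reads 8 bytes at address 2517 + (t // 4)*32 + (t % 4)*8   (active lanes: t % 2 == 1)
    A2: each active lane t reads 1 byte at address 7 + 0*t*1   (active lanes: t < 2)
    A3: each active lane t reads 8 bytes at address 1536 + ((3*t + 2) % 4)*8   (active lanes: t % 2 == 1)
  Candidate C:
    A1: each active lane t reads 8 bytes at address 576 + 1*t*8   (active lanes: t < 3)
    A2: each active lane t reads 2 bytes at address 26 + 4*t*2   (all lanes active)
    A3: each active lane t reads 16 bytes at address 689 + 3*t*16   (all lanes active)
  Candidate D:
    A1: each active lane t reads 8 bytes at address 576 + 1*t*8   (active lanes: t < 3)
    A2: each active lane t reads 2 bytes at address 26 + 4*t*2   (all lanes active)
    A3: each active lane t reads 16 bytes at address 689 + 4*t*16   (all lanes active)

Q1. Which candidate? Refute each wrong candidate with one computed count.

A: A2 gives 2 transactions, not 1
B: A3 gives 1 transaction, not 5
C: A3 gives 4 transactions, not 5
D: all counts match (1,1,5)

Answer: D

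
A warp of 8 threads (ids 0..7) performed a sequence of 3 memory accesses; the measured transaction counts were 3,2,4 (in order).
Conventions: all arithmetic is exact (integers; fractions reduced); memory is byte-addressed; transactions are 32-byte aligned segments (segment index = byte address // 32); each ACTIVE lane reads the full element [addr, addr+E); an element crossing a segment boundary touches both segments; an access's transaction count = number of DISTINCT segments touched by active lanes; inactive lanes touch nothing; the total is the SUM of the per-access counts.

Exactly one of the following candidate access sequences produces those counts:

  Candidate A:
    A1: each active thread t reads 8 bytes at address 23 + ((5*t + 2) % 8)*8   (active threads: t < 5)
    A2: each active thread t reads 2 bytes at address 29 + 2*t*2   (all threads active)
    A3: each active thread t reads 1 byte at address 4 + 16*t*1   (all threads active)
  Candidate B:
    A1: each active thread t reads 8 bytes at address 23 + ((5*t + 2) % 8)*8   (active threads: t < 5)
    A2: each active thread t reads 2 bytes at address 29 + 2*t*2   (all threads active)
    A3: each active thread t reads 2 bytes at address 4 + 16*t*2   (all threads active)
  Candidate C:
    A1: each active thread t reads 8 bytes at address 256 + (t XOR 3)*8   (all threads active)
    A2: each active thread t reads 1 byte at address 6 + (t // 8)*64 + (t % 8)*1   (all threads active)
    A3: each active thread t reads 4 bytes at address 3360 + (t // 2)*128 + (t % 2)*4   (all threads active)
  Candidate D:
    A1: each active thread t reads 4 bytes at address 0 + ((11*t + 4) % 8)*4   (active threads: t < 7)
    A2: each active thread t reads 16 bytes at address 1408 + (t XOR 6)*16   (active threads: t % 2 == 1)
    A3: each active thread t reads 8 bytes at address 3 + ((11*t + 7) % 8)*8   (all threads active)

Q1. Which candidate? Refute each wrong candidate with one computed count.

B: A3 gives 8 transactions, not 4
C: A1 gives 2 transactions, not 3
D: A1 gives 1 transaction, not 3
A: all counts match (3,2,4)

Answer: A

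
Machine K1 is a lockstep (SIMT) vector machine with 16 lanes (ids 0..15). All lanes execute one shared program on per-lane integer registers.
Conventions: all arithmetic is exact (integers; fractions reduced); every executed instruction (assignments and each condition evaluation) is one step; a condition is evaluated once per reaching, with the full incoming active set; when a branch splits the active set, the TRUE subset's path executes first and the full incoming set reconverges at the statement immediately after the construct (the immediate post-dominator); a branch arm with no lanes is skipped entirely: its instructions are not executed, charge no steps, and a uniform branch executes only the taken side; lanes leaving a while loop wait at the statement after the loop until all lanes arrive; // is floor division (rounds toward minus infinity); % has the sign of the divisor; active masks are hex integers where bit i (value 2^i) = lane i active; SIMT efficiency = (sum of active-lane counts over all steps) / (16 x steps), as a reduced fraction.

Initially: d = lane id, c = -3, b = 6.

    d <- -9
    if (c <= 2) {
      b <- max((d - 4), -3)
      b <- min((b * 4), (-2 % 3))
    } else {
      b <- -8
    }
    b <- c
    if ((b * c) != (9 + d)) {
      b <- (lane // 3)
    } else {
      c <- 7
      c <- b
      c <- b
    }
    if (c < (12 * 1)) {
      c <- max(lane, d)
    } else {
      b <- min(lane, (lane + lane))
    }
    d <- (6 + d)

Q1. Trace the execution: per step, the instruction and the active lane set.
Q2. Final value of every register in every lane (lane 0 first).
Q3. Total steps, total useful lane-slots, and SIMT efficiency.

step 0: d <- -9                      0xffff
step 1: eval (c <= 2)                0xffff
step 2: b <- max((d - 4), -3)        0xffff
step 3: b <- min((b * 4), (-2 % 3))  0xffff
step 4: b <- c                       0xffff
step 5: eval ((b * c) != (9 + d))    0xffff
step 6: b <- (lane // 3)             0xffff
step 7: eval (c < (12 * 1))          0xffff
step 8: c <- max(lane, d)            0xffff
step 9: d <- (6 + d)                 0xffff

Answer: 10 steps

d: -3,-3,-3,-3,-3,-3,-3,-3,-3,-3,-3,-3,-3,-3,-3,-3
c: 0,1,2,3,4,5,6,7,8,9,10,11,12,13,14,15
b: 0,0,0,1,1,1,2,2,2,3,3,3,4,4,4,5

steps = 10; useful = 160; efficiency = 160/160 = 1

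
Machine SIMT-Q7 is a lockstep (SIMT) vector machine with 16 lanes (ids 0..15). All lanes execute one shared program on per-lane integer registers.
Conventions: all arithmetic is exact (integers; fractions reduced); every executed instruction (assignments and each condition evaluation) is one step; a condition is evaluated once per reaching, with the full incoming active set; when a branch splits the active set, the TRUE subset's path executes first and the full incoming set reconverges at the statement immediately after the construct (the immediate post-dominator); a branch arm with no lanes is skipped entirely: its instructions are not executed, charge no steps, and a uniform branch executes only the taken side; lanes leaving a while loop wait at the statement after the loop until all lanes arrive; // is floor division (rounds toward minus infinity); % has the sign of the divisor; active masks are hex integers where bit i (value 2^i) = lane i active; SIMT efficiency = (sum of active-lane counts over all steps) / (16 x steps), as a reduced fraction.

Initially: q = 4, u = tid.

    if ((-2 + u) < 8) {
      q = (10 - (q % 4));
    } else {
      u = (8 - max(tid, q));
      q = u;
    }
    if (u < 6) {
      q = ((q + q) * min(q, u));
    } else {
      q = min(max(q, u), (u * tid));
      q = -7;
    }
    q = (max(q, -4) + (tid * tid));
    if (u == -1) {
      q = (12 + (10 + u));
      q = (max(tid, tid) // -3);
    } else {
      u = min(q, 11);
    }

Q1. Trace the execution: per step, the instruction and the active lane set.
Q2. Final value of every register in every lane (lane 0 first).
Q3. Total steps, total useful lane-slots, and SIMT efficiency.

step 0: eval ((-2 + u) < 8)          0xffff
step 1: q <- (10 - (q % 4))          0x03ff
step 2: u <- (8 - max(tid, q))       0xfc00
step 3: q <- u                       0xfc00
step 4: eval (u < 6)                 0xffff
step 5: q <- ((q + q) * min(q, u))   0xfc3f
step 6: q <- min(max(q, u), (u * tid)) 0x03c0
step 7: q <- -7                      0x03c0
step 8: q <- (max(q, -4) + (tid * tid)) 0xffff
step 9: eval (u == -1)               0xffff
step 10: u <- min(q, 11)              0xffff

Answer: 11 steps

q: 0,21,44,69,96,125,32,45,60,77,108,139,176,219,268,323
u: 0,11,11,11,11,11,11,11,11,11,11,11,11,11,11,11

steps = 11; useful = 122; efficiency = 122/176 = 61/88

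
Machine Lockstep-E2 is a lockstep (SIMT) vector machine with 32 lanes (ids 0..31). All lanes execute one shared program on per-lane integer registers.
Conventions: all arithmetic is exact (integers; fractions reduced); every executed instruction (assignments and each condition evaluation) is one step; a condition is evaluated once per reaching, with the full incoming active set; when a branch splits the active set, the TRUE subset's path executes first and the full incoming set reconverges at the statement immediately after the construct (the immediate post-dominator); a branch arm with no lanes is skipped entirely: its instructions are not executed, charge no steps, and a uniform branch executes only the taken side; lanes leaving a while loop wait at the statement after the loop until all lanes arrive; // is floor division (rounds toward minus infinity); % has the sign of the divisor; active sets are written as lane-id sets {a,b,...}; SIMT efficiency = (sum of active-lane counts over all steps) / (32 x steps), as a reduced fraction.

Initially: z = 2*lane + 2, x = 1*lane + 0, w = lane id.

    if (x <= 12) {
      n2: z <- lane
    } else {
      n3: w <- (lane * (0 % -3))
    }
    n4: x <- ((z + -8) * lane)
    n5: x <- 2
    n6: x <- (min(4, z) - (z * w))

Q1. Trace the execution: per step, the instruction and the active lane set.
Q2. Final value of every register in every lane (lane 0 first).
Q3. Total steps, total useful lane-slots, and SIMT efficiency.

step 0: eval (x <= 12)               {0,1,2,3,4,5,6,7,8,9,10,11,12,13,14,15,16,17,18,19,20,21,22,23,24,25,26,27,28,29,30,31}
step 1: z <- lane                    {0,1,2,3,4,5,6,7,8,9,10,11,12}
step 2: w <- (lane * (0 % -3))       {13,14,15,16,17,18,19,20,21,22,23,24,25,26,27,28,29,30,31}
step 3: x <- ((z + -8) * lane)       {0,1,2,3,4,5,6,7,8,9,10,11,12,13,14,15,16,17,18,19,20,21,22,23,24,25,26,27,28,29,30,31}
step 4: x <- 2                       {0,1,2,3,4,5,6,7,8,9,10,11,12,13,14,15,16,17,18,19,20,21,22,23,24,25,26,27,28,29,30,31}
step 5: x <- (min(4, z) - (z * w))   {0,1,2,3,4,5,6,7,8,9,10,11,12,13,14,15,16,17,18,19,20,21,22,23,24,25,26,27,28,29,30,31}

Answer: 6 steps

z: 0,1,2,3,4,5,6,7,8,9,10,11,12,28,30,32,34,36,38,40,42,44,46,48,50,52,54,56,58,60,62,64
x: 0,0,-2,-6,-12,-21,-32,-45,-60,-77,-96,-117,-140,4,4,4,4,4,4,4,4,4,4,4,4,4,4,4,4,4,4,4
w: 0,1,2,3,4,5,6,7,8,9,10,11,12,0,0,0,0,0,0,0,0,0,0,0,0,0,0,0,0,0,0,0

steps = 6; useful = 160; efficiency = 160/192 = 5/6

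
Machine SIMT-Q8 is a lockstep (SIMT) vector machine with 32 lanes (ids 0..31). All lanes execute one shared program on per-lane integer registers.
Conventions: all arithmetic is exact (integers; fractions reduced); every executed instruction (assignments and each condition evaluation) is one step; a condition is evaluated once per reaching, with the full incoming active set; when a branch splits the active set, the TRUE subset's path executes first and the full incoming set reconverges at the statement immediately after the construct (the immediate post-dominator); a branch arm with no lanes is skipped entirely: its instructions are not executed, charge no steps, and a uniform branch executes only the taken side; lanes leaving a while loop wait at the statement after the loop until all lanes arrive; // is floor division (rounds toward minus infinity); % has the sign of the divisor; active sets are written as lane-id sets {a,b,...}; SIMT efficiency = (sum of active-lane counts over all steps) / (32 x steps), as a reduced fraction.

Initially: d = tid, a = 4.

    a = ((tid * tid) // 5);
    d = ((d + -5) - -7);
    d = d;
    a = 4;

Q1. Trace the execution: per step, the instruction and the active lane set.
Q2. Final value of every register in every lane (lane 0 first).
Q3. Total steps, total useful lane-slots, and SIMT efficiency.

step 0: a <- ((tid * tid) // 5)      {0,1,2,3,4,5,6,7,8,9,10,11,12,13,14,15,16,17,18,19,20,21,22,23,24,25,26,27,28,29,30,31}
step 1: d <- ((d + -5) - -7)         {0,1,2,3,4,5,6,7,8,9,10,11,12,13,14,15,16,17,18,19,20,21,22,23,24,25,26,27,28,29,30,31}
step 2: d <- d                       {0,1,2,3,4,5,6,7,8,9,10,11,12,13,14,15,16,17,18,19,20,21,22,23,24,25,26,27,28,29,30,31}
step 3: a <- 4                       {0,1,2,3,4,5,6,7,8,9,10,11,12,13,14,15,16,17,18,19,20,21,22,23,24,25,26,27,28,29,30,31}

Answer: 4 steps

d: 2,3,4,5,6,7,8,9,10,11,12,13,14,15,16,17,18,19,20,21,22,23,24,25,26,27,28,29,30,31,32,33
a: 4,4,4,4,4,4,4,4,4,4,4,4,4,4,4,4,4,4,4,4,4,4,4,4,4,4,4,4,4,4,4,4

steps = 4; useful = 128; efficiency = 128/128 = 1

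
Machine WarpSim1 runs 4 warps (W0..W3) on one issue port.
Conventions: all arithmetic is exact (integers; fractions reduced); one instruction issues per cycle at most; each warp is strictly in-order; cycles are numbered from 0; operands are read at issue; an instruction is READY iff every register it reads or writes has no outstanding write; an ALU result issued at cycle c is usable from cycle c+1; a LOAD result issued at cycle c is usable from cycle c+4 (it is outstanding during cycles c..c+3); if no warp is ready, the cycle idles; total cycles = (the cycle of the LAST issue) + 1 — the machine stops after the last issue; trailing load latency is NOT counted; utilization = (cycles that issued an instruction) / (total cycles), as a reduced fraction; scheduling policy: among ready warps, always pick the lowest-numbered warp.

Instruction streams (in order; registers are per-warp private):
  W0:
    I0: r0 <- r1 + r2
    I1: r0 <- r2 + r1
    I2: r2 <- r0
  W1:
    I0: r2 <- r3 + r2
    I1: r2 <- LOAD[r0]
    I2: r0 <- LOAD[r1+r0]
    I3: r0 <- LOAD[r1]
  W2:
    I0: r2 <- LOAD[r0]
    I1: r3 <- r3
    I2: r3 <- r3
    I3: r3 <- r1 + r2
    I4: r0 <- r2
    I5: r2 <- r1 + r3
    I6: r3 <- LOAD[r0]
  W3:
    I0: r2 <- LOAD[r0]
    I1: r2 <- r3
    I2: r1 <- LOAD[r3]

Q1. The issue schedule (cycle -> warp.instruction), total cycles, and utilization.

cycle 0: W0.I0
cycle 1: W0.I1
cycle 2: W0.I2
cycle 3: W1.I0
cycle 4: W1.I1
cycle 5: W1.I2
cycle 6: W2.I0
cycle 7: W2.I1
cycle 8: W2.I2
cycle 9: W1.I3
cycle 10: W2.I3
cycle 11: W2.I4
cycle 12: W2.I5
cycle 13: W2.I6
cycle 14: W3.I0
cycle 15: idle
cycle 16: idle
cycle 17: idle
cycle 18: W3.I1
cycle 19: W3.I2

Answer: 20 cycles, utilization 17/20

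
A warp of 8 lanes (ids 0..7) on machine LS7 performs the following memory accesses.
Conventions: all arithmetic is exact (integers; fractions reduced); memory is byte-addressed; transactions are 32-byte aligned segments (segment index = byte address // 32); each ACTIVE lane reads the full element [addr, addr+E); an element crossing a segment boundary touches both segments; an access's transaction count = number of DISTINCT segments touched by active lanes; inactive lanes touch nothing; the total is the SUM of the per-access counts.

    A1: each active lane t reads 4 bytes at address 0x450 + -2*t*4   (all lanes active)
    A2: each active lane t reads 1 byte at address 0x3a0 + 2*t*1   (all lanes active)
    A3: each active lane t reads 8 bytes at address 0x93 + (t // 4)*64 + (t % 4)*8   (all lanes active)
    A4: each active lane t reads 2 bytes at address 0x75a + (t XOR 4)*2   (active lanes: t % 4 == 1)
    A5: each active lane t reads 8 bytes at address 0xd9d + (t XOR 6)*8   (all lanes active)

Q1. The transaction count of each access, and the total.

A1: 3 transactions
A2: 1 transaction
A3: 4 transactions
A4: 2 transactions
A5: 3 transactions

Answer: 3,1,4,2,3; total 13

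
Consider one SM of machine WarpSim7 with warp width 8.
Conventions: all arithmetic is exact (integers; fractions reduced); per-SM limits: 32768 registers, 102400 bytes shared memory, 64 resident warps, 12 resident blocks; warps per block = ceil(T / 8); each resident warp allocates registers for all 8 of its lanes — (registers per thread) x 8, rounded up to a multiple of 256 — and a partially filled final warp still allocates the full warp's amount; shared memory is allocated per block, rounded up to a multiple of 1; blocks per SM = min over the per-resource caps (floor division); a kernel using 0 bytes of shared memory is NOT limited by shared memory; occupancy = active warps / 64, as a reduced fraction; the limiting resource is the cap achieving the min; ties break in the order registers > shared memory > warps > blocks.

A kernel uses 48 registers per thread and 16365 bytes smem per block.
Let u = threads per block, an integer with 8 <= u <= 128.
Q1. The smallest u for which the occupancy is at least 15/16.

Answer: u = 73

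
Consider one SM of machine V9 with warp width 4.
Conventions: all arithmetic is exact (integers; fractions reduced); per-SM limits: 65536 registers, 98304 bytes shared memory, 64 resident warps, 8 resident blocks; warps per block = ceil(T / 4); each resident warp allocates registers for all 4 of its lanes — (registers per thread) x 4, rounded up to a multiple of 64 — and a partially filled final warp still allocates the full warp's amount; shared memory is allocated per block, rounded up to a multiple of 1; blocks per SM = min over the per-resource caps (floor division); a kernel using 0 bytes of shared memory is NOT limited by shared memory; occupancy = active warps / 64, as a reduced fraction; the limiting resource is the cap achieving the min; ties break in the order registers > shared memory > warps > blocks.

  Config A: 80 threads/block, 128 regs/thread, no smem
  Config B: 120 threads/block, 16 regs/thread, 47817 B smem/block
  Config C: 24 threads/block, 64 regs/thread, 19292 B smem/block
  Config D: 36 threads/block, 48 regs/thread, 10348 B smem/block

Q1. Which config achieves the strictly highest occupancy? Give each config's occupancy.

occupancies: A 15/16, B 15/16, C 15/32, D 63/64

Answer: D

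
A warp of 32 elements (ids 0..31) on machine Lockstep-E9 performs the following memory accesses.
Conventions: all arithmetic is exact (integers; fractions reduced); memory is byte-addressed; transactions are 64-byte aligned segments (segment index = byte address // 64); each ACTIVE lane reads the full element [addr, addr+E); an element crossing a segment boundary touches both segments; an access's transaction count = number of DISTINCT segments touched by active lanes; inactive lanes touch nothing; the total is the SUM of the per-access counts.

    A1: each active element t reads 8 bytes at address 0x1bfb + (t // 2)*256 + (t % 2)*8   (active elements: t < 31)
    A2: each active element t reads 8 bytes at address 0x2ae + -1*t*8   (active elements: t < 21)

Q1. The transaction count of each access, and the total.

A1: 32 transactions
A2: 3 transactions

Answer: 32,3; total 35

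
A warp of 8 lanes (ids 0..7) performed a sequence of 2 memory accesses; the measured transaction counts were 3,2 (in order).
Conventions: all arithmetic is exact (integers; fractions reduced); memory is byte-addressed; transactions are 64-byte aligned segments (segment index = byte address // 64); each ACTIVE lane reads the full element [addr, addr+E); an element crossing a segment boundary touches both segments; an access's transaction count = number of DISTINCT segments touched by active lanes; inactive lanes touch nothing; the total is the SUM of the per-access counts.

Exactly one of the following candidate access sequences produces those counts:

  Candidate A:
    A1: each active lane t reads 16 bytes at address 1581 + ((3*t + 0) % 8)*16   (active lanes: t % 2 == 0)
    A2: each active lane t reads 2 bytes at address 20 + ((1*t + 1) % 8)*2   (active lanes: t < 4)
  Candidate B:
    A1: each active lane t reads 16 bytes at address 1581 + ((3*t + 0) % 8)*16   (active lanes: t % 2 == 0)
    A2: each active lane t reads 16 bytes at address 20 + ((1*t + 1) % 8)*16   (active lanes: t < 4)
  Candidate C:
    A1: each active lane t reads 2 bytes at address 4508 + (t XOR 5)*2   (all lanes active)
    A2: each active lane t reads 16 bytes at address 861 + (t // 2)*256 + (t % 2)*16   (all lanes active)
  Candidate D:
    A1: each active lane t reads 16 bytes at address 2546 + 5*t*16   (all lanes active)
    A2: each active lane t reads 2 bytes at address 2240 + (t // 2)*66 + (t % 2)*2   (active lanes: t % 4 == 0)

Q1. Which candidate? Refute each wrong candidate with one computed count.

A: A2 gives 1 transaction, not 2
C: A1 gives 1 transaction, not 3
D: A1 gives 10 transactions, not 3
B: all counts match (3,2)

Answer: B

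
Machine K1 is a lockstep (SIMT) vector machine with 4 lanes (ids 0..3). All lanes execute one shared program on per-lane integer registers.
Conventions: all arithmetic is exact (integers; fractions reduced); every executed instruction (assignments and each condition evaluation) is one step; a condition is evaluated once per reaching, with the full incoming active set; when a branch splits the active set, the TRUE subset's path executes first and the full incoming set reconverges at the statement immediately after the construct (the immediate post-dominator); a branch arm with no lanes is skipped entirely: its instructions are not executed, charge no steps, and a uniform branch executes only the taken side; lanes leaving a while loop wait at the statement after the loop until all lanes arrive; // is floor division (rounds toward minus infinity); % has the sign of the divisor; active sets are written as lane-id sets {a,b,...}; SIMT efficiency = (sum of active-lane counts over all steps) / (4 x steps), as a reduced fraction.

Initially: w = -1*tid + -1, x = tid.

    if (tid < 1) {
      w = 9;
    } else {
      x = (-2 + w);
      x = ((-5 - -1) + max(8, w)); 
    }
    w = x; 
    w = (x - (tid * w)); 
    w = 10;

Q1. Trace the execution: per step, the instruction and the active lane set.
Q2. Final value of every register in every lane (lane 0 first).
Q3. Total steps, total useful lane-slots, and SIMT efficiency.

step 0: eval (tid < 1)               {0,1,2,3}
step 1: w <- 9                       {0}
step 2: x <- (-2 + w)                {1,2,3}
step 3: x <- ((-5 - -1) + max(8, w)) {1,2,3}
step 4: w <- x                       {0,1,2,3}
step 5: w <- (x - (tid * w))         {0,1,2,3}
step 6: w <- 10                      {0,1,2,3}

Answer: 7 steps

w: 10,10,10,10
x: 0,4,4,4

steps = 7; useful = 23; efficiency = 23/28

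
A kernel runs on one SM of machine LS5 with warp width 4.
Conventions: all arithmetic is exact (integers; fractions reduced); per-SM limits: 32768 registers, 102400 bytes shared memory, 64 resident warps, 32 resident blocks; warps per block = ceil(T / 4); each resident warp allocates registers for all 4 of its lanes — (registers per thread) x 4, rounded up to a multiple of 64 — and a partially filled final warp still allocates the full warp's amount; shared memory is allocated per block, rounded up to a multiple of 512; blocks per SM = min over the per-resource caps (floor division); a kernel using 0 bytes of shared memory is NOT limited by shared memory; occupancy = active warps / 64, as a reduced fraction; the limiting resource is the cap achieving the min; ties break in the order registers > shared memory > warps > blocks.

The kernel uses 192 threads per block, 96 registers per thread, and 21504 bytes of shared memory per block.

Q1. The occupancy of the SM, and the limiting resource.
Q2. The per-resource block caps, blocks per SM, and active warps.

Answer: occupancy 3/4, limited by registers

registers: 1 block
shared memory: 4 blocks
warps: 1 block
blocks: 32 blocks

Answer: 1 block, 48 active warps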